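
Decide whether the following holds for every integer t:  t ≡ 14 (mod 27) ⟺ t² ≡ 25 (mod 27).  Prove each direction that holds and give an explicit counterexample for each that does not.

Forward direction. This fails: take t = 14. Then 14 ≡ 14 (mod 27), but 14² = 196 ≡ 7 (mod 27), not 25.

Converse. This fails: take t = 5. Then 5² = 25 ≡ 25 (mod 27), yet 5 ≡ 5 (mod 27), not 14.

Neither direction holds.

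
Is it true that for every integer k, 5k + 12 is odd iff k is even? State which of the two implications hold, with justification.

Neither implication holds.

[⇒] This fails: k = 3 gives 5k + 12 = 27, which is odd, but 3 is odd, not even.

[⇐] This also fails: k = 6 is even, but 5k + 12 = 42 is even, not odd.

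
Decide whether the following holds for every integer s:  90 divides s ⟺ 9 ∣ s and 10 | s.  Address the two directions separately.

Equivalent; both directions hold.

(→) If 90 ∣ s, write s = 90q. Since 90 = 10·9, s = 9·(10q), so 9 ∣ s; and since 90 = 9·10, s = 10·(9q), so 10 ∣ s.

(←) Suppose 9 ∣ s and 10 ∣ s. Any common multiple of 9 and 10 is a multiple of their lcm; here gcd(9, 10) = 1, so lcm(9, 10) = 9·10 = 90, so 90 ∣ s.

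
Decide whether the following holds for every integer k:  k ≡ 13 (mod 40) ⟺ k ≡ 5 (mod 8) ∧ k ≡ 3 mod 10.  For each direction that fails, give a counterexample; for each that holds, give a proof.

Forward direction. Suppose k ≡ 13 (mod 40); write k = 40j + 13. Since 8 ∣ 40, reducing mod 8 gives k ≡ 13 ≡ 5 (mod 8); since 10 ∣ 40, reducing mod 10 gives k ≡ 13 ≡ 3 (mod 10).

Converse. If k ≡ 5 (mod 8) and k ≡ 3 (mod 10), then by the Chinese remainder theorem k ≡ 13 (mod 40). This is exactly k ≡ 13 (mod 40).

The biconditional holds.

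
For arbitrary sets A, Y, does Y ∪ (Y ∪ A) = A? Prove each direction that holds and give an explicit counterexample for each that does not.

The sets are not equal: only the reverse inclusion holds.

Forward inclusion. This inclusion fails. Take A = ∅, Y = {1}; then 1 ∈ Y ∪ (Y ∪ A) but 1 ∉ A.

Reverse inclusion. Let x ∈ A. Then either x ∈ A and x ∉ Y; or x ∈ A ∩ Y. In each case x ∈ Y ∪ (Y ∪ A), so A ⊆ Y ∪ (Y ∪ A).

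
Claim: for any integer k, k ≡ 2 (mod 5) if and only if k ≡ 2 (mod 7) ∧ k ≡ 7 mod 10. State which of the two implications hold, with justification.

Forward direction. This fails: k = 32 gives 32 ≡ 2 (mod 5) but 32 ≡ 4 (mod 7), so the conjunction on the right does not hold.

Converse. If k ≡ 2 (mod 7) and k ≡ 7 (mod 10), then by the Chinese remainder theorem k ≡ 37 (mod 70). Since 37 ≡ 2 (mod 5) and 5 ∣ 70, we get k ≡ 2 (mod 5).

Only the converse holds.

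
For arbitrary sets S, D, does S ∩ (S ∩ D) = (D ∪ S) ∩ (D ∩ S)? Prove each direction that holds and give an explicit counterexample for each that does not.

The two sets are equal.

(⊆) Let x ∈ S ∩ (S ∩ D). Then x ∈ S ∩ D, from which x ∈ (D ∪ S) ∩ (D ∩ S).

(⊇) Let x ∈ (D ∪ S) ∩ (D ∩ S). Then x ∈ S ∩ D, from which x ∈ S ∩ (S ∩ D).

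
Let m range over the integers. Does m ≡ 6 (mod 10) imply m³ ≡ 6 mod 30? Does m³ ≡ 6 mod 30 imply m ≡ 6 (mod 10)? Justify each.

Only the reverse direction holds.

(→) This fails: take m = 16. Then 16 ≡ 6 (mod 10), but 16³ = 4096 ≡ 16 (mod 30), not 6.

(←) Conversely, the residues r modulo 30 with r³ ≡ 6 (mod 30) are exactly {6}, and each is ≡ 6 (mod 10).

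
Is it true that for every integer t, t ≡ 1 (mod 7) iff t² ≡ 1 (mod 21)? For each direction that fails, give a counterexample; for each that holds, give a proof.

Neither implication holds.

(⟹) This fails: take t = 15. Then 15 ≡ 1 (mod 7), but 15² = 225 ≡ 15 (mod 21), not 1.

(⟸) This fails: take t = 13. Then 13² = 169 ≡ 1 (mod 21), yet 13 ≡ 6 (mod 7), not 1.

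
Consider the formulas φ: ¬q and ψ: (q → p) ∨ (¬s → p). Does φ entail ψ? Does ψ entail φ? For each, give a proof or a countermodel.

Not equivalent: only (⇒) holds.

(←) This fails. Under s = T, p = F, q = T, the left side is false but the right side is true.

(→) Assume the antecedent. If s is true, (q → p) ∨ (¬s → p) reduces to true regardless of the other variables. If s is false, the antecedent forces (s = F, p = F, q = F) or (s = F, p = T, q = F), and (q → p) ∨ (¬s → p) holds there. Either way (q → p) ∨ (¬s → p) holds.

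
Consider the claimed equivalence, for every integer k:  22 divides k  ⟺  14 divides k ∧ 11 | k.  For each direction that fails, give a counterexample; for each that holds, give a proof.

The forward direction fails; the converse holds.

(→) This fails: take k = 22. Certainly 22 ∣ 22, but 14 ∤ 22.

(←) Suppose 14 ∣ k and 11 ∣ k. Any common multiple of 14 and 11 is a multiple of their lcm; here gcd(14, 11) = 1, so lcm(14, 11) = 14·11 = 154, so 154 ∣ k. Since 22 ∣ 154, it follows that 22 ∣ k.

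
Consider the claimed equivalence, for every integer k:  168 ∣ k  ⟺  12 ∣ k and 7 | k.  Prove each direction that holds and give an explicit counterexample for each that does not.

The forward direction holds; the converse fails.

(→) If 168 ∣ k, write k = 168q. Since 168 = 14·12, k = 12·(14q), so 12 ∣ k; and since 168 = 24·7, k = 7·(24q), so 7 ∣ k.

(←) This fails: take k = 84. Both 12 ∣ 84 and 7 ∣ 84, yet 84 is not a multiple of 168 (since 84 = 0·168 + 84), so 168 ∤ 84.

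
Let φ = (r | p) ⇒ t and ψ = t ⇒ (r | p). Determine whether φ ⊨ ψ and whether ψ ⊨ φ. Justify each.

(⇒) This fails. Under p = F, t = T, r = F, the left side is true but the right side is false.

(⇐) This fails. Under p = T, t = F, r = F, the left side is false but the right side is true.

Neither implication holds.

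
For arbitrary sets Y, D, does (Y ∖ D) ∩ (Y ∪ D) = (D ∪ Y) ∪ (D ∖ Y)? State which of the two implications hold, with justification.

(⟸) This inclusion fails. Take Y = ∅, D = {1}; then 1 ∈ (D ∪ Y) ∪ (D ∖ Y) but 1 ∉ (Y ∖ D) ∩ (Y ∪ D).

(⟹) Let x ∈ (Y ∖ D) ∩ (Y ∪ D). Then x ∈ Y and x ∉ D, from which x ∈ (D ∪ Y) ∪ (D ∖ Y).

(⊆) holds; (⊇) fails.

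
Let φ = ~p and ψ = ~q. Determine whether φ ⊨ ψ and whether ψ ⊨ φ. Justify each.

Neither direction holds.

(→) This fails. Under q = T, p = F, the left side is true but the right side is false.

(←) This fails. Under q = F, p = T, the left side is false but the right side is true.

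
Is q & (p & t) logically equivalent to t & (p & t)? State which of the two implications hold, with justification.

[⇐] This fails. Under q = F, p = T, t = T, the left side is false but the right side is true.

[⇒] Assume the antecedent. If q is true, the antecedent forces (q = T, p = T, t = T), and t & (p & t) holds there. If q is false, the antecedent cannot hold. Either way t & (p & t) holds.

The forward direction holds; the converse fails.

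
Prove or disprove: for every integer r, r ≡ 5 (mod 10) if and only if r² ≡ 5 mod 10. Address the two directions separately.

(⇐) For the converse, argue contrapositively. If r ≢ 5 (mod 10), then r is congruent to one of 0, 1, 2, 3, 4, 6, 7, 8, 9 modulo 10, and these give r² ≡ 0, 1, 4, 9, 6, 6, 9, 4, 1 respectively — never 5.

(⇒) Suppose r ≡ 5 (mod 10). Write r = 10j + 5. Then (10j + 5)² = 100j² + 100j + 25 = 10(10j² + 10j + 2) + 5, so r² ≡ 5 (mod 10).

Both directions hold.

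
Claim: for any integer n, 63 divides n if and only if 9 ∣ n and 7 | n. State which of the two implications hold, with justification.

Equivalent; both directions hold.

Forward direction. If 63 ∣ n, write n = 63q. Since 63 = 7·9, n = 9·(7q), so 9 ∣ n; and since 63 = 9·7, n = 7·(9q), so 7 ∣ n.

Converse. Suppose 9 ∣ n and 7 ∣ n. Any common multiple of 9 and 7 is a multiple of their lcm; here gcd(9, 7) = 1, so lcm(9, 7) = 9·7 = 63, so 63 ∣ n.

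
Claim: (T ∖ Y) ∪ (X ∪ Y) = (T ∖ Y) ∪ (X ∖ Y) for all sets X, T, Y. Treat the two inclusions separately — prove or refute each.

Reverse inclusion. Let x ∈ (T ∖ Y) ∪ (X ∖ Y). Then either x ∈ X and x ∉ T, Y; or x ∈ T and x ∉ X, Y; or x ∈ X ∩ T and x ∉ Y. In each case x ∈ (T ∖ Y) ∪ (X ∪ Y), so (T ∖ Y) ∪ (X ∖ Y) ⊆ (T ∖ Y) ∪ (X ∪ Y).

Forward inclusion. This inclusion fails. Take X = ∅, T = ∅, Y = {1}; then 1 ∈ (T ∖ Y) ∪ (X ∪ Y) but 1 ∉ (T ∖ Y) ∪ (X ∖ Y).

Only the reverse inclusion holds.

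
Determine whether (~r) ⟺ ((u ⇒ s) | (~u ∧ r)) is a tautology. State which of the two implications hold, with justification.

(⇒) This fails. Under u = T, s = F, r = F, the left side is true but the right side is false.

(⇐) This fails. Under u = F, s = F, r = T, the left side is false but the right side is true.

(⇒) fails and (⇐) fails.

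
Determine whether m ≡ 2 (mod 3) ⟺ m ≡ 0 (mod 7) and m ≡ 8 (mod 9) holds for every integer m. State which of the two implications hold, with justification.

Only the converse holds.

[⇐] If m ≡ 0 (mod 7) and m ≡ 8 (mod 9), then by the Chinese remainder theorem m ≡ 35 (mod 63). Since 35 ≡ 2 (mod 3) and 3 ∣ 63, we get m ≡ 2 (mod 3).

[⇒] This fails: m = 2 gives 2 ≡ 2 (mod 3) but 2 ≡ 2 (mod 7), so the conjunction on the right does not hold.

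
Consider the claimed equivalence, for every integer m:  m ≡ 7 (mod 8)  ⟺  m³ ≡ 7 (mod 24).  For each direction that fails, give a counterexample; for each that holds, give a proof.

(→) This fails: take m = 15. Then 15 ≡ 7 (mod 8), but 15³ = 3375 ≡ 15 (mod 24), not 7.

(←) Conversely, the residues r modulo 24 with r³ ≡ 7 (mod 24) are exactly {7}, and each is ≡ 7 (mod 8).

Only the reverse direction holds.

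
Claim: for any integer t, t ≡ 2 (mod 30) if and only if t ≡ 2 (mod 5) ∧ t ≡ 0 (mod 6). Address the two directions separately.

(⇒) fails and (⇐) fails.

(⟹) This fails: t = 2 gives 2 ≡ 2 (mod 30) but 2 ≡ 2 (mod 6), so the conjunction on the right does not hold.

(⟸) This fails: t = 12 satisfies both congruences on the right (12 ≡ 2 mod 5 and 12 ≡ 0 mod 6) yet 12 ≡ 12 (mod 30), not 2.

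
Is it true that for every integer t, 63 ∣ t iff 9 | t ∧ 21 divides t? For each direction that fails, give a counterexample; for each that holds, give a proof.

Both directions hold; the statement is true.

(⇒) If 63 ∣ t, write t = 63q. Since 63 = 7·9, t = 9·(7q), so 9 ∣ t; and since 63 = 3·21, t = 21·(3q), so 21 ∣ t.

(⇐) Suppose 9 ∣ t and 21 ∣ t. Any common multiple of 9 and 21 is a multiple of their lcm; here lcm(9, 21) = 9·21/gcd(9, 21) = 189/3 = 63, so 63 ∣ t.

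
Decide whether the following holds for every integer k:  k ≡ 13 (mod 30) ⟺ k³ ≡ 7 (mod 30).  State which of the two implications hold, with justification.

The biconditional holds.

Converse. Suppose k³ ≡ 7 (mod 30). The only residue r in {0, …, 29} with r³ ≡ 7 (mod 30) is r = 13, so k ≡ 13 (mod 30).

Forward direction. Suppose k ≡ 13 (mod 30). Write k = 30j + 13. Then (30j + 13)³ = 27000j³ + 35100j² + 15210j + 2197 = 30(900j³ + 1170j² + 507j + 73) + 7, so k³ ≡ 7 (mod 30).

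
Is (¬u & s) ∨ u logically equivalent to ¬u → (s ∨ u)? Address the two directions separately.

(⇒) Assume the antecedent. If s is true, ¬u → (s ∨ u) reduces to true regardless of the other variables. If s is false, the antecedent forces (s = F, u = T), and ¬u → (s ∨ u) holds there. Either way ¬u → (s ∨ u) holds.

(⇐) Assume the antecedent. If s is true, (¬u & s) ∨ u reduces to true regardless of the other variables. If s is false, the antecedent forces (s = F, u = T), and (¬u & s) ∨ u holds there. Either way (¬u & s) ∨ u holds.

Both implications hold.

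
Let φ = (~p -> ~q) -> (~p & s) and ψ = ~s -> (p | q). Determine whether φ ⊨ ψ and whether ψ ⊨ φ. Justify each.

Not equivalent: only (⇒) holds.

(→) Assume the antecedent. If s is true, ~s -> (p | q) reduces to true regardless of the other variables. If s is false, the antecedent forces (p = F, s = F, q = T), and ~s -> (p | q) holds there. Either way ~s -> (p | q) holds.

(←) This fails. Under p = T, s = F, q = F, the left side is false but the right side is true.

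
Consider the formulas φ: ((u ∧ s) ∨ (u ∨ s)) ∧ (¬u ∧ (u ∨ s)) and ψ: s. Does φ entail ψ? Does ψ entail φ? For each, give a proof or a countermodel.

Forward direction. Assume the antecedent. If s is true, s reduces to true regardless of the other variables. If s is false, the antecedent cannot hold. Either way s holds.

Converse. This fails. Under s = T, u = T, the left side is false but the right side is true.

Not equivalent: only (⇒) holds.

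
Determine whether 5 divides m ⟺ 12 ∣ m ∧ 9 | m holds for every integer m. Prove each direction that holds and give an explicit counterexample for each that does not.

[⇒] This fails: take m = 5. Certainly 5 ∣ 5, but 12 ∤ 5.

[⇐] This fails: take m = 36. Both 12 ∣ 36 and 9 ∣ 36, yet 36 is not a multiple of 5 (since 36 = 7·5 + 1), so 5 ∤ 36.

Neither implication holds.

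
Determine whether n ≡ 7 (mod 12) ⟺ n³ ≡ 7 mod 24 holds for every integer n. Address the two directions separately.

(←) The residues r modulo 24 with r³ ≡ 7 (mod 24) are exactly {7}, and each is ≡ 7 (mod 12).

(→) This fails: take n = 19. Then 19 ≡ 7 (mod 12), but 19³ = 6859 ≡ 19 (mod 24), not 7.

(⇒) fails; (⇐) holds.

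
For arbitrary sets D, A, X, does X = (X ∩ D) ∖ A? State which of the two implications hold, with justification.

(⊆) fails; (⊇) holds.

Forward inclusion. This inclusion fails. Take D = ∅, A = ∅, X = {1}; then 1 ∈ X but 1 ∉ (X ∩ D) ∖ A.

Reverse inclusion. Let x ∈ (X ∩ D) ∖ A. Then x ∈ D ∩ X and x ∉ A, from which x ∈ X.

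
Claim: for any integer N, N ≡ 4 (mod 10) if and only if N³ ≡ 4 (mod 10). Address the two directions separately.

Forward direction. Suppose N ≡ 4 (mod 10). Write N = 10j + 4. Then (10j + 4)³ = 1000j³ + 1200j² + 480j + 64 = 10(100j³ + 120j² + 48j + 6) + 4, so N³ ≡ 4 (mod 10).

Converse. Suppose N³ ≡ 4 (mod 10). The only residue r in {0, …, 9} with r³ ≡ 4 (mod 10) is r = 4, so N ≡ 4 (mod 10).

Both directions hold.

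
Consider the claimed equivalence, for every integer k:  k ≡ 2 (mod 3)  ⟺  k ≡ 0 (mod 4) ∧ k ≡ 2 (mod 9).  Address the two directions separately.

(⇒) fails; (⇐) holds.

[⇒] This fails: k = 32 gives 32 ≡ 2 (mod 3) but 32 ≡ 5 (mod 9), so the conjunction on the right does not hold.

[⇐] Conversely, if k ≡ 0 (mod 4) and k ≡ 2 (mod 9), then by the Chinese remainder theorem k ≡ 20 (mod 36). Since 20 ≡ 2 (mod 3) and 3 ∣ 36, we get k ≡ 2 (mod 3).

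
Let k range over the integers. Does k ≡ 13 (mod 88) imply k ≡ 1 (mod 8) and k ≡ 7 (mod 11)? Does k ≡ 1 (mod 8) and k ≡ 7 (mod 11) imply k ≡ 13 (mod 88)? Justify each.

Neither implication holds.

(→) This fails: k = 13 gives 13 ≡ 13 (mod 88) but 13 ≡ 5 (mod 8), so the conjunction on the right does not hold.

(←) This fails: k = 73 satisfies both congruences on the right (73 ≡ 1 mod 8 and 73 ≡ 7 mod 11) yet 73 ≡ 73 (mod 88), not 13.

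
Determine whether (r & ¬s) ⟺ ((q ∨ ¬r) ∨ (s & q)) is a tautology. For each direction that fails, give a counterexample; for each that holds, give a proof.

Neither direction holds.

[⇒] This fails. Under r = T, q = F, s = F, the left side is true but the right side is false.

[⇐] This fails. Under r = F, q = F, s = F, the left side is false but the right side is true.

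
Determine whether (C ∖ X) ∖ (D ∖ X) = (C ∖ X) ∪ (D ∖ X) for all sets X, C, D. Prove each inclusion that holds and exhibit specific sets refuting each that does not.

The sets are not equal: only the forward inclusion holds.

Reverse inclusion. This inclusion fails. Take X = ∅, C = ∅, D = {1}; then 1 ∈ (C ∖ X) ∪ (D ∖ X) but 1 ∉ (C ∖ X) ∖ (D ∖ X).

Forward inclusion. Let x ∈ (C ∖ X) ∖ (D ∖ X). Then x ∈ C and x ∉ X, D, from which x ∈ (C ∖ X) ∪ (D ∖ X).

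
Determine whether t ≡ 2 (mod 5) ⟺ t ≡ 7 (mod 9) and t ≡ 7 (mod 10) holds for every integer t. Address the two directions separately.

(⇒) This fails: t = 32 gives 32 ≡ 2 (mod 5) but 32 ≡ 5 (mod 9), so the conjunction on the right does not hold.

(⇐) Conversely, if t ≡ 7 (mod 9) and t ≡ 7 (mod 10), then by the Chinese remainder theorem t ≡ 7 (mod 90). Since 7 ≡ 2 (mod 5) and 5 ∣ 90, we get t ≡ 2 (mod 5).

Only the reverse direction holds.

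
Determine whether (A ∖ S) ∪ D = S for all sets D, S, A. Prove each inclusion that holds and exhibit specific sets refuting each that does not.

(⟹) This inclusion fails. Take D = {1}, S = ∅, A = ∅; then 1 ∈ (A ∖ S) ∪ D but 1 ∉ S.

(⟸) This inclusion fails. Take D = ∅, S = {1}, A = ∅; then 1 ∈ S but 1 ∉ (A ∖ S) ∪ D.

Neither inclusion holds.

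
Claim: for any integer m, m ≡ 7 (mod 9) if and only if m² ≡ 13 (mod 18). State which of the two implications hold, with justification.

Both directions fail.

(⇒) This fails: take m = 16. Then 16 ≡ 7 (mod 9), but 16² = 256 ≡ 4 (mod 18), not 13.

(⇐) This fails: take m = 11. Then 11² = 121 ≡ 13 (mod 18), yet 11 ≡ 2 (mod 9), not 7.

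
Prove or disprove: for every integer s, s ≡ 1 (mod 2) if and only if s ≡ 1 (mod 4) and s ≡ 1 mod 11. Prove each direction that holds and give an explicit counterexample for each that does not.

(⇒) fails; (⇐) holds.

(→) This fails: s = 3 gives 3 ≡ 1 (mod 2) but 3 ≡ 3 (mod 4), so the conjunction on the right does not hold.

(←) Conversely, if s ≡ 1 (mod 4) and s ≡ 1 (mod 11), then by the Chinese remainder theorem s ≡ 1 (mod 44). Since 1 ≡ 1 (mod 2) and 2 ∣ 44, we get s ≡ 1 (mod 2).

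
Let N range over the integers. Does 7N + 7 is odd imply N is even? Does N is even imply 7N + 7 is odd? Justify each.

Equivalent; both directions hold.

(→) Suppose 7N + 7 is odd. Since 7 is odd, 7N and N have the same parity, so 7N + 7 ≡ N + 7 (mod 2). As 7 is odd, 7N + 7 is odd exactly when N is even. Thus N is even.

(←) Conversely, suppose N is even; write N = 2j. Then 7N + 7 = 7·(2j) + 7 = 2·7j + 7, which is odd.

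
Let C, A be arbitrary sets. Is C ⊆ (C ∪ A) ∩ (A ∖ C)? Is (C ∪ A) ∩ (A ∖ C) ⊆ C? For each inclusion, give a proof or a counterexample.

Both inclusions fail.

Forward inclusion. This inclusion fails. Take C = {1}, A = ∅; then 1 ∈ C but 1 ∉ (C ∪ A) ∩ (A ∖ C).

Reverse inclusion. This inclusion fails. Take C = ∅, A = {1}; then 1 ∈ (C ∪ A) ∩ (A ∖ C) but 1 ∉ C.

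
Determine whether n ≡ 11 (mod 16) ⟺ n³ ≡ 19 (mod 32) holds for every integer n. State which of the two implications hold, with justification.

The forward direction fails; the converse holds.

(⇒) This fails: take n = 27. Then 27 ≡ 11 (mod 16), but 27³ = 19683 ≡ 3 (mod 32), not 19.

(⇐) Conversely, the residues r modulo 32 with r³ ≡ 19 (mod 32) are exactly {11}, and each is ≡ 11 (mod 16).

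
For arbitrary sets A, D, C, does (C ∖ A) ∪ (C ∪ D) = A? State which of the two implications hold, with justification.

Neither inclusion holds.

(⟹) This inclusion fails. Take A = ∅, D = {1}, C = ∅; then 1 ∈ (C ∖ A) ∪ (C ∪ D) but 1 ∉ A.

(⟸) This inclusion fails. Take A = {1}, D = ∅, C = ∅; then 1 ∈ A but 1 ∉ (C ∖ A) ∪ (C ∪ D).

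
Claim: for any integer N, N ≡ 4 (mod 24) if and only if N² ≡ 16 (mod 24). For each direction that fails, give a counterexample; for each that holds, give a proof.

Only the forward direction holds.

[⇒] Suppose N ≡ 4 (mod 24). Write N = 24j + 4. Then (24j + 4)² = 576j² + 192j + 16 = 24(24j² + 8j) + 16, so N² ≡ 16 (mod 24).

[⇐] This fails: take N = 8. Then 8² = 64 ≡ 16 (mod 24), yet 8 ≡ 8 (mod 24), not 4.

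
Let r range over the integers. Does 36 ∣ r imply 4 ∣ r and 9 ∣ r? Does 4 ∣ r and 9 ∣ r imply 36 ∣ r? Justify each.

(→) If 36 ∣ r, write r = 36q. Since 36 = 9·4, r = 4·(9q), so 4 ∣ r; and since 36 = 4·9, r = 9·(4q), so 9 ∣ r.

(←) Suppose 4 ∣ r and 9 ∣ r. Any common multiple of 4 and 9 is a multiple of their lcm; here gcd(4, 9) = 1, so lcm(4, 9) = 4·9 = 36, so 36 ∣ r.

Both directions hold; the statement is true.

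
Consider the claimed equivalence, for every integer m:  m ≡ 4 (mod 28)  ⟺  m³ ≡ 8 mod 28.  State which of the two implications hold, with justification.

[⇒] Suppose m ≡ 4 (mod 28). Write m = 28j + 4. Then (28j + 4)³ = 21952j³ + 9408j² + 1344j + 64 = 28(784j³ + 336j² + 48j + 2) + 8, so m³ ≡ 8 (mod 28).

[⇐] This fails: take m = 2. Then 2³ = 8 ≡ 8 (mod 28), yet 2 ≡ 2 (mod 28), not 4.

Only the forward direction holds.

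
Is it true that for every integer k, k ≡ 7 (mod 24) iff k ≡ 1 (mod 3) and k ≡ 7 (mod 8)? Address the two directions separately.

[⇒] Suppose k ≡ 7 (mod 24); write k = 24j + 7. Since 3 ∣ 24, reducing mod 3 gives k ≡ 7 ≡ 1 (mod 3); since 8 ∣ 24, reducing mod 8 gives k ≡ 7 (mod 8).

[⇐] Conversely, if k ≡ 1 (mod 3) and k ≡ 7 (mod 8), then by the Chinese remainder theorem k ≡ 7 (mod 24). This is exactly k ≡ 7 (mod 24).

Equivalent; both directions hold.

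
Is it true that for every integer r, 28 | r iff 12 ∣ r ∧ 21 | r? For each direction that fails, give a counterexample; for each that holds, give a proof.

Only the converse holds.

(⇒) This fails: take r = 28. Certainly 28 ∣ 28, but 12 ∤ 28.

(⇐) Suppose 12 ∣ r and 21 ∣ r. Any common multiple of 12 and 21 is a multiple of their lcm; here lcm(12, 21) = 12·21/gcd(12, 21) = 252/3 = 84, so 84 ∣ r. Since 28 ∣ 84, it follows that 28 ∣ r.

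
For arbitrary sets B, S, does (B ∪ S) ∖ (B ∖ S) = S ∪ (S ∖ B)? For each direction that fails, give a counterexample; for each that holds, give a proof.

Forward inclusion. Let x ∈ (B ∪ S) ∖ (B ∖ S). Then either x ∈ S and x ∉ B; or x ∈ B ∩ S. In each case x ∈ S ∪ (S ∖ B), so (B ∪ S) ∖ (B ∖ S) ⊆ S ∪ (S ∖ B).

Reverse inclusion. Let x ∈ S ∪ (S ∖ B). Then either x ∈ S and x ∉ B; or x ∈ B ∩ S. In each case x ∈ (B ∪ S) ∖ (B ∖ S), so S ∪ (S ∖ B) ⊆ (B ∪ S) ∖ (B ∖ S).

Both inclusions hold.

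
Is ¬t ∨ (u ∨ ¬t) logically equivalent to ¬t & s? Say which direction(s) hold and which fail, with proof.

(⇒) fails; (⇐) holds.

Forward direction. This fails. Under t = F, u = F, s = F, the left side is true but the right side is false.

Converse. Assume the antecedent. If t is true, the antecedent cannot hold. If t is false, ¬t ∨ (u ∨ ¬t) reduces to true regardless of the other variables. Either way ¬t ∨ (u ∨ ¬t) holds.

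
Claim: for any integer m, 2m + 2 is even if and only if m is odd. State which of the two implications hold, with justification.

Only the reverse direction holds.

Converse. Suppose m is odd. Since 2 is even, 2m is even for every m, so 2m + 2 has the same parity as 2, which is even. Hence 2m + 2 is even.

Forward direction. This fails: take m = 0. Then 2m + 2 = 2, which is even, yet m = 0 is even, not odd.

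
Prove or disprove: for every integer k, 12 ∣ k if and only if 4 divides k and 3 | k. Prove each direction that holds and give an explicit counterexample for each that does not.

Both implications hold.

(⟹) If 12 ∣ k, write k = 12q. Since 12 = 3·4, k = 4·(3q), so 4 ∣ k; and since 12 = 4·3, k = 3·(4q), so 3 ∣ k.

(⟸) Suppose 4 ∣ k and 3 ∣ k. Any common multiple of 4 and 3 is a multiple of their lcm; here gcd(4, 3) = 1, so lcm(4, 3) = 4·3 = 12, so 12 ∣ k.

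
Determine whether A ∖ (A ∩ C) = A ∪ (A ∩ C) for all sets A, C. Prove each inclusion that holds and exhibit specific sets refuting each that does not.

(⊆) Let x ∈ A ∖ (A ∩ C). Then x ∈ A and x ∉ C, from which x ∈ A ∪ (A ∩ C).

(⊇) This inclusion fails. Take A = {1}, C = {1}; then 1 ∈ A ∪ (A ∩ C) but 1 ∉ A ∖ (A ∩ C).

(⊆) holds; (⊇) fails.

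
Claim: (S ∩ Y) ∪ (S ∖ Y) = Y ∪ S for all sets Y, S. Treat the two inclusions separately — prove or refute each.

The sets are not equal: only the forward inclusion holds.

(⊇) This inclusion fails. Take Y = {1}, S = ∅; then 1 ∈ Y ∪ S but 1 ∉ (S ∩ Y) ∪ (S ∖ Y).

(⊆) Let x ∈ (S ∩ Y) ∪ (S ∖ Y). Then either x ∈ S and x ∉ Y; or x ∈ Y ∩ S. In each case x ∈ Y ∪ S, so (S ∩ Y) ∪ (S ∖ Y) ⊆ Y ∪ S.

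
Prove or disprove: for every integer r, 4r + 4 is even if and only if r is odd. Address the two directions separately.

(⇒) This fails: take r = 4. Then 4r + 4 = 20, which is even, yet r = 4 is even, not odd.

(⇐) Suppose r is odd. Since 4 is even, 4r is even for every r, so 4r + 4 has the same parity as 4, which is even. Hence 4r + 4 is even.

Only the reverse direction holds.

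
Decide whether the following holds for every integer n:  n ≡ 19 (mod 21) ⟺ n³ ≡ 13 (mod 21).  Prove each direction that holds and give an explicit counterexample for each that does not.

Only the forward direction holds.

Converse. This fails: take n = 10. Then 10³ = 1000 ≡ 13 (mod 21), yet 10 ≡ 10 (mod 21), not 19.

Forward direction. Suppose n ≡ 19 (mod 21). Write n = 21j + 19. Then (21j + 19)³ = 9261j³ + 25137j² + 22743j + 6859 = 21(441j³ + 1197j² + 1083j + 326) + 13, so n³ ≡ 13 (mod 21).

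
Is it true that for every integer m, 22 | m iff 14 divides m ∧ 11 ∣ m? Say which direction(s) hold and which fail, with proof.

Only the reverse direction holds.

Converse. Suppose 14 ∣ m and 11 ∣ m. Any common multiple of 14 and 11 is a multiple of their lcm; here gcd(14, 11) = 1, so lcm(14, 11) = 14·11 = 154, so 154 ∣ m. Since 22 ∣ 154, it follows that 22 ∣ m.

Forward direction. This fails: take m = 22. Certainly 22 ∣ 22, but 14 ∤ 22.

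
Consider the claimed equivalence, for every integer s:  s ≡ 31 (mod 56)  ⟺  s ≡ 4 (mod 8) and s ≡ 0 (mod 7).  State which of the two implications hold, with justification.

Forward direction. This fails: s = 31 gives 31 ≡ 31 (mod 56) but 31 ≡ 7 (mod 8), so the conjunction on the right does not hold.

Converse. This fails: s = 28 satisfies both congruences on the right (28 ≡ 4 mod 8 and 28 ≡ 0 mod 7) yet 28 ≡ 28 (mod 56), not 31.

Neither direction holds.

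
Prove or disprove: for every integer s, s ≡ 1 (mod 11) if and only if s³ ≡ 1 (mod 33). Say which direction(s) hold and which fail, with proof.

(⇒) This fails: take s = 12. Then 12 ≡ 1 (mod 11), but 12³ = 1728 ≡ 12 (mod 33), not 1.

(⇐) Conversely, the residues r modulo 33 with r³ ≡ 1 (mod 33) are exactly {1}, and each is ≡ 1 (mod 11).

Only the reverse direction holds.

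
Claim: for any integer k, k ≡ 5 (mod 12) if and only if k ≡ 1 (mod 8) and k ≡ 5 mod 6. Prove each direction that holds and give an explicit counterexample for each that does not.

Only the reverse direction holds.

(→) This fails: k = 5 gives 5 ≡ 5 (mod 12) but 5 ≡ 5 (mod 8), so the conjunction on the right does not hold.

(←) Conversely, if k ≡ 1 (mod 8) and k ≡ 5 (mod 6), then by the Chinese remainder theorem k ≡ 17 (mod 24). Since 17 ≡ 5 (mod 12) and 12 ∣ 24, we get k ≡ 5 (mod 12).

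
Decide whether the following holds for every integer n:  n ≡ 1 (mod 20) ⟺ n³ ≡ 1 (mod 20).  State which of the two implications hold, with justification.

(→) Suppose n ≡ 1 (mod 20). Write n = 20j + 1. Then (20j + 1)³ = 8000j³ + 1200j² + 60j + 1 = 20(400j³ + 60j² + 3j) + 1, so n³ ≡ 1 (mod 20).

(←) Conversely, suppose n³ ≡ 1 (mod 20). The only residue r in {0, …, 19} with r³ ≡ 1 (mod 20) is r = 1, so n ≡ 1 (mod 20).

Both directions hold.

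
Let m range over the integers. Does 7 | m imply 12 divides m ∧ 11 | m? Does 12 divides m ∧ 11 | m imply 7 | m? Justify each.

(⇒) fails and (⇐) fails.

(→) This fails: take m = 7. Certainly 7 ∣ 7, but 12 ∤ 7.

(←) This fails: take m = 132. Both 12 ∣ 132 and 11 ∣ 132, yet 132 is not a multiple of 7 (since 132 = 18·7 + 6), so 7 ∤ 132.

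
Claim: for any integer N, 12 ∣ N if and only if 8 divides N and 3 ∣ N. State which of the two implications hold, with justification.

[⇒] This fails: take N = 12. Certainly 12 ∣ 12, but 8 ∤ 12.

[⇐] Suppose 8 ∣ N and 3 ∣ N. Any common multiple of 8 and 3 is a multiple of their lcm; here gcd(8, 3) = 1, so lcm(8, 3) = 8·3 = 24, so 24 ∣ N. Since 12 ∣ 24, it follows that 12 ∣ N.

Not equivalent: only (⇐) holds.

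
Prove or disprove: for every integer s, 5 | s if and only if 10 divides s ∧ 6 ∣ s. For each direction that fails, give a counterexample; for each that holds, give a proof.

Forward direction. This fails: take s = 5. Certainly 5 ∣ 5, but 10 ∤ 5.

Converse. Suppose 10 ∣ s and 6 ∣ s. Any common multiple of 10 and 6 is a multiple of their lcm; here lcm(10, 6) = 10·6/gcd(10, 6) = 60/2 = 30, so 30 ∣ s. Since 5 ∣ 30, it follows that 5 ∣ s.

The forward direction fails; the converse holds.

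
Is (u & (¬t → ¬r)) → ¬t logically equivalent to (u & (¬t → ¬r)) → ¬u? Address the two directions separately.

[⇐] Assume the antecedent. If t is true, the antecedent forces (t = T, u = F, r = F) or (t = T, u = F, r = T), and (u & (¬t → ¬r)) → ¬t holds there. If t is false, (u & (¬t → ¬r)) → ¬t reduces to true regardless of the other variables. Either way (u & (¬t → ¬r)) → ¬t holds.

[⇒] This fails. Under t = F, u = T, r = F, the left side is true but the right side is false.

Only the reverse direction holds.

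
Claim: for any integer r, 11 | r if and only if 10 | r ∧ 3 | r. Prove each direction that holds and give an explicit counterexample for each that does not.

Neither direction holds.

[⇒] This fails: take r = 11. Certainly 11 ∣ 11, but 10 ∤ 11.

[⇐] This fails: take r = 30. Both 10 ∣ 30 and 3 ∣ 30, yet 30 is not a multiple of 11 (since 30 = 2·11 + 8), so 11 ∤ 30.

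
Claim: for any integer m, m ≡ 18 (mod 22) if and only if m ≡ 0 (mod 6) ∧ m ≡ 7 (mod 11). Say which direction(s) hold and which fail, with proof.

(⇒) fails; (⇐) holds.

(⇐) If m ≡ 0 (mod 6) and m ≡ 7 (mod 11), then by the Chinese remainder theorem m ≡ 18 (mod 66). Since 18 ≡ 18 (mod 22) and 22 ∣ 66, we get m ≡ 18 (mod 22).

(⇒) This fails: m = 40 gives 40 ≡ 18 (mod 22) but 40 ≡ 4 (mod 6), so the conjunction on the right does not hold.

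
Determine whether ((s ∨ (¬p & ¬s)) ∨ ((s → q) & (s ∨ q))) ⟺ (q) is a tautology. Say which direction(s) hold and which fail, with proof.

[⇒] This fails. Under s = F, p = F, q = F, the left side is true but the right side is false.

[⇐] Assume the antecedent. If s is true, the consequent reduces to true regardless of the other variables. If s is false, the antecedent forces (s = F, p = F, q = T) or (s = F, p = T, q = T), and the consequent holds there. Either way the consequent holds.

Not equivalent: only (⇐) holds.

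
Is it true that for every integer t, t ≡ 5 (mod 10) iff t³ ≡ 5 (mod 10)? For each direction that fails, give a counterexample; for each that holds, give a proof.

(⟹) Suppose t ≡ 5 (mod 10). Write t = 10j + 5. Then (10j + 5)³ = 1000j³ + 1500j² + 750j + 125 = 10(100j³ + 150j² + 75j + 12) + 5, so t³ ≡ 5 (mod 10).

(⟸) For the converse, argue contrapositively. If t ≢ 5 (mod 10), then t is congruent to one of 0, 1, 2, 3, 4, 6, 7, 8, 9 modulo 10, and these give t³ ≡ 0, 1, 8, 7, 4, 6, 3, 2, 9 respectively — never 5.

Equivalent; both directions hold.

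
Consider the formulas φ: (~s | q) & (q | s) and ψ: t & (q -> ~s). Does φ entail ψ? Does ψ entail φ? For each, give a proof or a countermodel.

Neither direction holds.

(⟹) This fails. Under t = F, q = T, s = F, the left side is true but the right side is false.

(⟸) This fails. Under t = T, q = F, s = F, the left side is false but the right side is true.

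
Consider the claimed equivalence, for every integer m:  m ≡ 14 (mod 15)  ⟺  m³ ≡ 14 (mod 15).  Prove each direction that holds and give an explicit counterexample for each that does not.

(⇒) Suppose m ≡ 14 (mod 15). Write m = 15j + 14. Then (15j + 14)³ = 3375j³ + 9450j² + 8820j + 2744 = 15(225j³ + 630j² + 588j + 182) + 14, so m³ ≡ 14 (mod 15).

(⇐) Conversely, suppose m³ ≡ 14 (mod 15). The only residue r in {0, …, 14} with r³ ≡ 14 (mod 15) is r = 14, so m ≡ 14 (mod 15).

The biconditional holds.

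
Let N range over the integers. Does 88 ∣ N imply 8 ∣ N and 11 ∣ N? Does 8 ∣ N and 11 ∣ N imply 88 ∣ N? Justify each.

Forward direction. If 88 ∣ N, write N = 88q. Since 88 = 11·8, N = 8·(11q), so 8 ∣ N; and since 88 = 8·11, N = 11·(8q), so 11 ∣ N.

Converse. Suppose 8 ∣ N and 11 ∣ N. Any common multiple of 8 and 11 is a multiple of their lcm; here gcd(8, 11) = 1, so lcm(8, 11) = 8·11 = 88, so 88 ∣ N.

The biconditional holds.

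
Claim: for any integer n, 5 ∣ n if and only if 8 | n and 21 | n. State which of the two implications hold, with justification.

(⇒) This fails: take n = 5. Certainly 5 ∣ 5, but 8 ∤ 5.

(⇐) This fails: take n = 168. Both 8 ∣ 168 and 21 ∣ 168, yet 168 is not a multiple of 5 (since 168 = 33·5 + 3), so 5 ∤ 168.

(⇒) fails and (⇐) fails.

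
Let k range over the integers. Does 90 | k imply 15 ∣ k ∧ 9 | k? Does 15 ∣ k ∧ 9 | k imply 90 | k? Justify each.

(⟹) If 90 ∣ k, write k = 90q. Since 90 = 6·15, k = 15·(6q), so 15 ∣ k; and since 90 = 10·9, k = 9·(10q), so 9 ∣ k.

(⟸) This fails: take k = 45. Both 15 ∣ 45 and 9 ∣ 45, yet 45 is not a multiple of 90 (since 45 = 0·90 + 45), so 90 ∤ 45.

(⇒) holds; (⇐) fails.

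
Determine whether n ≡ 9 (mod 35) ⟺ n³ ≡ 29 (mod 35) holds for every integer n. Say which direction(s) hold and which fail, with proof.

Only the forward direction holds.

(→) Suppose n ≡ 9 (mod 35). Write n = 35j + 9. Then (35j + 9)³ = 42875j³ + 33075j² + 8505j + 729 = 35(1225j³ + 945j² + 243j + 20) + 29, so n³ ≡ 29 (mod 35).

(←) This fails: take n = 4. Then 4³ = 64 ≡ 29 (mod 35), yet 4 ≡ 4 (mod 35), not 9.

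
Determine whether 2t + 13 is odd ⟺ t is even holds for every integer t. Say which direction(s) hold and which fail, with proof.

Forward direction. This fails: take t = 7. Then 2t + 13 = 27, which is odd, yet t = 7 is odd, not even.

Converse. Suppose t is even. Since 2 is even, 2t is even for every t, so 2t + 13 has the same parity as 13, which is odd. Hence 2t + 13 is odd.

Only the converse holds.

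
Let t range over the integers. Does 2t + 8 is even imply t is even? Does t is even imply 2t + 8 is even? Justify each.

The forward direction fails; the converse holds.

(⇐) Suppose t is even. Since 2 is even, 2t is even for every t, so 2t + 8 has the same parity as 8, which is even. Hence 2t + 8 is even.

(⇒) This fails: take t = 5. Then 2t + 8 = 18, which is even, yet t = 5 is odd, not even.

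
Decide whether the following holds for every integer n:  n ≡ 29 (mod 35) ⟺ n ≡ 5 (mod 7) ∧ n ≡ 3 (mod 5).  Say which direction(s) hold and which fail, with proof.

(⇒) fails and (⇐) fails.

[⇒] This fails: n = 29 gives 29 ≡ 29 (mod 35) but 29 ≡ 1 (mod 7), so the conjunction on the right does not hold.

[⇐] This fails: n = 33 satisfies both congruences on the right (33 ≡ 5 mod 7 and 33 ≡ 3 mod 5) yet 33 ≡ 33 (mod 35), not 29.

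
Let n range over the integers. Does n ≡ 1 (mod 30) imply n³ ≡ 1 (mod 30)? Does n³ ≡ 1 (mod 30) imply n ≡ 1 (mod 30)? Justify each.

Both implications hold.

(→) Suppose n ≡ 1 (mod 30). Write n = 30j + 1. Then (30j + 1)³ = 27000j³ + 2700j² + 90j + 1 = 30(900j³ + 90j² + 3j) + 1, so n³ ≡ 1 (mod 30).

(←) Conversely, suppose n³ ≡ 1 (mod 30). The only residue r in {0, …, 29} with r³ ≡ 1 (mod 30) is r = 1, so n ≡ 1 (mod 30).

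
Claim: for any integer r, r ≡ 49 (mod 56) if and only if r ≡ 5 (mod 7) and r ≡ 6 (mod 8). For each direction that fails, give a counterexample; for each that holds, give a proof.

[⇒] This fails: r = 49 gives 49 ≡ 49 (mod 56) but 49 ≡ 0 (mod 7), so the conjunction on the right does not hold.

[⇐] This fails: r = 54 satisfies both congruences on the right (54 ≡ 5 mod 7 and 54 ≡ 6 mod 8) yet 54 ≡ 54 (mod 56), not 49.

Both directions fail.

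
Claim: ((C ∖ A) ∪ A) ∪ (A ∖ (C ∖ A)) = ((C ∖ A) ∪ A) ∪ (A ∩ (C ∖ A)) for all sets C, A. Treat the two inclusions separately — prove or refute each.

(⟹) Let x ∈ ((C ∖ A) ∪ A) ∪ (A ∖ (C ∖ A)). Then either x ∈ C and x ∉ A; or x ∈ A and x ∉ C; or x ∈ C ∩ A. In each case x ∈ ((C ∖ A) ∪ A) ∪ (A ∩ (C ∖ A)), so ((C ∖ A) ∪ A) ∪ (A ∖ (C ∖ A)) ⊆ ((C ∖ A) ∪ A) ∪ (A ∩ (C ∖ A)).

(⟸) Let x ∈ ((C ∖ A) ∪ A) ∪ (A ∩ (C ∖ A)). Then either x ∈ C and x ∉ A; or x ∈ A and x ∉ C; or x ∈ C ∩ A. In each case x ∈ ((C ∖ A) ∪ A) ∪ (A ∖ (C ∖ A)), so ((C ∖ A) ∪ A) ∪ (A ∩ (C ∖ A)) ⊆ ((C ∖ A) ∪ A) ∪ (A ∖ (C ∖ A)).

Both inclusions hold.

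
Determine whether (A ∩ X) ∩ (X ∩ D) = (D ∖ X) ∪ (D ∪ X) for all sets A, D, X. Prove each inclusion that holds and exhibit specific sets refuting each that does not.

(⊆) Let x ∈ (A ∩ X) ∩ (X ∩ D). Then x ∈ A ∩ D ∩ X, from which x ∈ (D ∖ X) ∪ (D ∪ X).

(⊇) This inclusion fails. Take A = ∅, D = {1}, X = ∅; then 1 ∈ (D ∖ X) ∪ (D ∪ X) but 1 ∉ (A ∩ X) ∩ (X ∩ D).

Only the forward inclusion holds.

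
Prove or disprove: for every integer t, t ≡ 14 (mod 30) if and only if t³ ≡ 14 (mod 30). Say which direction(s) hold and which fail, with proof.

[⇒] Suppose t ≡ 14 (mod 30). Write t = 30j + 14. Then (30j + 14)³ = 27000j³ + 37800j² + 17640j + 2744 = 30(900j³ + 1260j² + 588j + 91) + 14, so t³ ≡ 14 (mod 30).

[⇐] Conversely, suppose t³ ≡ 14 (mod 30). The only residue r in {0, …, 29} with r³ ≡ 14 (mod 30) is r = 14, so t ≡ 14 (mod 30).

Both directions hold.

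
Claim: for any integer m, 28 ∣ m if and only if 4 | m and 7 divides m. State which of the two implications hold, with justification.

(⇒) If 28 ∣ m, write m = 28q. Since 28 = 7·4, m = 4·(7q), so 4 ∣ m; and since 28 = 4·7, m = 7·(4q), so 7 ∣ m.

(⇐) Suppose 4 ∣ m and 7 ∣ m. Any common multiple of 4 and 7 is a multiple of their lcm; here gcd(4, 7) = 1, so lcm(4, 7) = 4·7 = 28, so 28 ∣ m.

The biconditional holds.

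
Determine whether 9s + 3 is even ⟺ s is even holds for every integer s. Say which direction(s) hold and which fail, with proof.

(⇒) fails and (⇐) fails.

(→) This fails: s = 7 gives 9s + 3 = 66, which is even, but 7 is odd, not even.

(←) This also fails: s = 6 is even, but 9s + 3 = 57 is odd, not even.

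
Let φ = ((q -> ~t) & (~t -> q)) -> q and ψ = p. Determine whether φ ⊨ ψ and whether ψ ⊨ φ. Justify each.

Both directions fail.

(⟹) This fails. Under q = F, p = F, t = F, the left side is true but the right side is false.

(⟸) This fails. Under q = F, p = T, t = T, the left side is false but the right side is true.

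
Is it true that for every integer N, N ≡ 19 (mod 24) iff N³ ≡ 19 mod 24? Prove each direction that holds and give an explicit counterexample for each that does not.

Forward direction. Suppose N ≡ 19 (mod 24). Write N = 24j + 19. Then (24j + 19)³ = 13824j³ + 32832j² + 25992j + 6859 = 24(576j³ + 1368j² + 1083j + 285) + 19, so N³ ≡ 19 (mod 24).

Converse. Suppose N³ ≡ 19 (mod 24). The only residue r in {0, …, 23} with r³ ≡ 19 (mod 24) is r = 19, so N ≡ 19 (mod 24).

Both directions hold.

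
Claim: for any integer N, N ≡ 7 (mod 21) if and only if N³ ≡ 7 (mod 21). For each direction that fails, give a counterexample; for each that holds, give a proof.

The biconditional holds.

(⟸) Suppose N³ ≡ 7 (mod 21). The only residue r in {0, …, 20} with r³ ≡ 7 (mod 21) is r = 7, so N ≡ 7 (mod 21).

(⟹) Suppose N ≡ 7 (mod 21). Write N = 21j + 7. Then (21j + 7)³ = 9261j³ + 9261j² + 3087j + 343 = 21(441j³ + 441j² + 147j + 16) + 7, so N³ ≡ 7 (mod 21).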